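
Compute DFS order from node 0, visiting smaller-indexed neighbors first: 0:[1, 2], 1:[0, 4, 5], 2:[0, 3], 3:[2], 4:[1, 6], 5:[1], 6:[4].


DFS stack-based: start with [0]
Visit order: [0, 1, 4, 6, 5, 2, 3]


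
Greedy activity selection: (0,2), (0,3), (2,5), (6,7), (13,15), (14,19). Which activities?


Greedy: pick earliest-ending, then skip overlaps.
Selected (4 activities): [(0, 2), (2, 5), (6, 7), (13, 15)]


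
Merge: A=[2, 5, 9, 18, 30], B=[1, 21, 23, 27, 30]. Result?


Compare heads, take smaller each step.
Merged: [1, 2, 5, 9, 18, 21, 23, 27, 30, 30]


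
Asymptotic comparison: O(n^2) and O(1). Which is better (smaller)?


constant grows slower than quadratic
O(1) is asymptotically smaller; O(n^2) grows faster


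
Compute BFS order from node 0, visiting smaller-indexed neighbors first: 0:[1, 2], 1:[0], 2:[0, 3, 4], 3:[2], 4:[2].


BFS queue: start with [0]
Visit order: [0, 1, 2, 3, 4]


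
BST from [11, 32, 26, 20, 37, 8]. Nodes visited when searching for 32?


BST root = 11
Search for 32: compare at each node
Path: [11, 32]


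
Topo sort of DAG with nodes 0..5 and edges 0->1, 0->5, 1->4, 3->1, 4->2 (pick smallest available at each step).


Kahn's algorithm, process smallest node first
Order: [0, 3, 1, 4, 2, 5]


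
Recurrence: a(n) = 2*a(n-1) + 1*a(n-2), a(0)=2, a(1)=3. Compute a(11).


Build bottom-up:
...a(9)=3771, a(10)=9104, a(11)=2*9104+1*3771=21979


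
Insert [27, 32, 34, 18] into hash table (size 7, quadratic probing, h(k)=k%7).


Insertions: 27->slot 6; 32->slot 4; 34->slot 0; 18->slot 5
Table: [34, None, None, None, 32, 18, 27]


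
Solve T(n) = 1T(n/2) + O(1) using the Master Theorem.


a=1, b=2, c=0. log_2(1)=0 = c=0. Case 2: O(n^c log n) = O(log n)
Complexity: O(log n)


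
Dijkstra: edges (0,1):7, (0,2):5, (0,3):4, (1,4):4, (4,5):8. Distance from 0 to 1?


Dijkstra from 0:
Distances: {0: 0, 1: 7, 2: 5, 3: 4, 4: 11, 5: 19}
Shortest distance to 1 = 7, path = [0, 1]


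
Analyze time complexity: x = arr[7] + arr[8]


Analysis: constant-time operation, no loop
Complexity: O(1)


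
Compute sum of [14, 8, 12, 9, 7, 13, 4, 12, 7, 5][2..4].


Prefix sums: [0, 14, 22, 34, 43, 50, 63, 67, 79, 86, 91]
Sum[2..4] = prefix[5] - prefix[2] = 50 - 22 = 28


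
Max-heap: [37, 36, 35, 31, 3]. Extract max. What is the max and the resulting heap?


Max = 37
Replace root with last, heapify down
Resulting heap: [36, 31, 35, 3]


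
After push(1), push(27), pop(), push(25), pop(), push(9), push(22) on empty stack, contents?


push(1) -> [1]
push(27) -> [1, 27]
pop() returns 27 -> [1]
push(25) -> [1, 25]
pop() returns 25 -> [1]
push(9) -> [1, 9]
push(22) -> [1, 9, 22]
Final stack (bottom to top): [1, 9, 22]


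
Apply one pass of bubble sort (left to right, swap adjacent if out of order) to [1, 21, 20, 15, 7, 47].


After one pass: [1, 20, 15, 7, 21, 47]


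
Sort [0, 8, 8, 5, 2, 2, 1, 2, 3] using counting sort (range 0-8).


Count array: [1, 1, 3, 1, 0, 1, 0, 0, 2]
Reconstruct: [0, 1, 2, 2, 2, 3, 5, 8, 8]


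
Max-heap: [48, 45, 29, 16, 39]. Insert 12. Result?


Append 12: [48, 45, 29, 16, 39, 12]
Bubble up: no swaps needed
Result: [48, 45, 29, 16, 39, 12]


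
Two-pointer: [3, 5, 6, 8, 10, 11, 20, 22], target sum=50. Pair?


Two pointers: lo=0, hi=7
No pair sums to 50


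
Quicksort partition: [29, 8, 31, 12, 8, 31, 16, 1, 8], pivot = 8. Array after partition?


Elements <= 8 go left of pivot.
Result: [8, 8, 1, 8, 29, 31, 16, 31, 12], pivot at index 3


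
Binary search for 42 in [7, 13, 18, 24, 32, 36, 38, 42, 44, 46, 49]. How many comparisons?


Search for 42:
[0,10] mid=5 arr[5]=36
[6,10] mid=8 arr[8]=44
[6,7] mid=6 arr[6]=38
[7,7] mid=7 arr[7]=42
Total: 4 comparisons


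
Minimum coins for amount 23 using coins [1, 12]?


dp[0]=0; dp[i]=1+min(dp[i-c] for c in coins)
...dp[18]=7, dp[19]=8, dp[20]=9, dp[21]=10, dp[22]=11, dp[23]=12
Minimum coins for 23 = 12


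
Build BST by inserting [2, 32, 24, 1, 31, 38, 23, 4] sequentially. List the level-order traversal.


Root = 2; build tree by BST insertion.
Level-Order traversal: [2, 1, 32, 24, 38, 23, 31, 4]


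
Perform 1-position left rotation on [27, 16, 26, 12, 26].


Left rotate by 1: [16, 26, 12, 26, 27]


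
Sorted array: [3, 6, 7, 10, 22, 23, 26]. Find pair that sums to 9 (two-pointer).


Two pointers: lo=0, hi=6
Found pair: (3, 6) summing to 9


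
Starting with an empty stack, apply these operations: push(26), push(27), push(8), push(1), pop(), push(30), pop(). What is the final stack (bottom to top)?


push(26) -> [26]
push(27) -> [26, 27]
push(8) -> [26, 27, 8]
push(1) -> [26, 27, 8, 1]
pop() returns 1 -> [26, 27, 8]
push(30) -> [26, 27, 8, 30]
pop() returns 30 -> [26, 27, 8]
Final stack (bottom to top): [26, 27, 8]


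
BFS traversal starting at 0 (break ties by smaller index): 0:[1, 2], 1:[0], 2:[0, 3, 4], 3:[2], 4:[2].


BFS queue: start with [0]
Visit order: [0, 1, 2, 3, 4]


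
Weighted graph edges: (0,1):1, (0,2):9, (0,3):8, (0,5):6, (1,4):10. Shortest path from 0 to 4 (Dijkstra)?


Dijkstra from 0:
Distances: {0: 0, 1: 1, 2: 9, 3: 8, 4: 11, 5: 6}
Shortest distance to 4 = 11, path = [0, 1, 4]


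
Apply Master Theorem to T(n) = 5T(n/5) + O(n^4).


a=5, b=5, c=4. log_5(5)=1 < c=4. Case 3: O(n^c) = O(n^4)
Complexity: O(n^4)


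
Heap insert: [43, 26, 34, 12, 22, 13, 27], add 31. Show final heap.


Append 31: [43, 26, 34, 12, 22, 13, 27, 31]
Bubble up: swap idx 7(31) with idx 3(12); swap idx 3(31) with idx 1(26)
Result: [43, 31, 34, 26, 22, 13, 27, 12]


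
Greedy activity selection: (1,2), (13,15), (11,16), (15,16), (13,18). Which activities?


Greedy: pick earliest-ending, then skip overlaps.
Selected (3 activities): [(1, 2), (13, 15), (15, 16)]


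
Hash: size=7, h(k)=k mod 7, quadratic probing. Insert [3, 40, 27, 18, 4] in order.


Insertions: 3->slot 3; 40->slot 5; 27->slot 6; 18->slot 4; 4->slot 1
Table: [None, 4, None, 3, 18, 40, 27]


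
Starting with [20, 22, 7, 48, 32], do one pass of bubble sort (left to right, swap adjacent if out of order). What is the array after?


After one pass: [20, 7, 22, 32, 48]


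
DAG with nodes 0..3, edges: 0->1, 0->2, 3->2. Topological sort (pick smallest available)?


Kahn's algorithm, process smallest node first
Order: [0, 1, 3, 2]


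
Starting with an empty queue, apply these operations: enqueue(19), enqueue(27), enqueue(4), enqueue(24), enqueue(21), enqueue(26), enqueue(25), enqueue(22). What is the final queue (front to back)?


enqueue(19) -> [19]
enqueue(27) -> [19, 27]
enqueue(4) -> [19, 27, 4]
enqueue(24) -> [19, 27, 4, 24]
enqueue(21) -> [19, 27, 4, 24, 21]
enqueue(26) -> [19, 27, 4, 24, 21, 26]
enqueue(25) -> [19, 27, 4, 24, 21, 26, 25]
enqueue(22) -> [19, 27, 4, 24, 21, 26, 25, 22]
Final queue (front to back): [19, 27, 4, 24, 21, 26, 25, 22]


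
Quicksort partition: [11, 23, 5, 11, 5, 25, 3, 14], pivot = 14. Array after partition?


Elements <= 14 go left of pivot.
Result: [11, 5, 11, 5, 3, 14, 23, 25], pivot at index 5


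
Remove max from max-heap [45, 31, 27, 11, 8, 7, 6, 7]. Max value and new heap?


Max = 45
Replace root with last, heapify down
Resulting heap: [31, 11, 27, 7, 8, 7, 6]


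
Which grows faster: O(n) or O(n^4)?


linear grows slower than quartic
O(n) is asymptotically smaller; O(n^4) grows faster


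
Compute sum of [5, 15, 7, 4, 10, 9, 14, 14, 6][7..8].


Prefix sums: [0, 5, 20, 27, 31, 41, 50, 64, 78, 84]
Sum[7..8] = prefix[9] - prefix[7] = 84 - 64 = 20


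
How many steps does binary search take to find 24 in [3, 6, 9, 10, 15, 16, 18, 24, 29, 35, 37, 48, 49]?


Search for 24:
[0,12] mid=6 arr[6]=18
[7,12] mid=9 arr[9]=35
[7,8] mid=7 arr[7]=24
Total: 3 comparisons


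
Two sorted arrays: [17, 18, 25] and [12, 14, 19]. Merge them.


Compare heads, take smaller each step.
Merged: [12, 14, 17, 18, 19, 25]


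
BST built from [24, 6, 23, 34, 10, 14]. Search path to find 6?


BST root = 24
Search for 6: compare at each node
Path: [24, 6]


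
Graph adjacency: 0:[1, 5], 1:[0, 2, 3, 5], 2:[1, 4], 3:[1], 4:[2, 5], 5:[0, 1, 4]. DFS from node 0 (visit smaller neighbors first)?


DFS stack-based: start with [0]
Visit order: [0, 1, 2, 4, 5, 3]


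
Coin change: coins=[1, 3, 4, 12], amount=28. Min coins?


dp[0]=0; dp[i]=1+min(dp[i-c] for c in coins)
...dp[23]=4, dp[24]=2, dp[25]=3, dp[26]=4, dp[27]=3, dp[28]=3
Minimum coins for 28 = 3


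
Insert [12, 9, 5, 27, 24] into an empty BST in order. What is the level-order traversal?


Root = 12; build tree by BST insertion.
Level-Order traversal: [12, 9, 27, 5, 24]


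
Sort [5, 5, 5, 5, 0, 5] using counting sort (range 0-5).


Count array: [1, 0, 0, 0, 0, 5]
Reconstruct: [0, 5, 5, 5, 5, 5]


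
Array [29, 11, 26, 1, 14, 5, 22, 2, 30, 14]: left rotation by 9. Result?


Left rotate by 9: [14, 29, 11, 26, 1, 14, 5, 22, 2, 30]


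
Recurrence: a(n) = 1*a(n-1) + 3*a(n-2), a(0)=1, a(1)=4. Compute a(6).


Build bottom-up:
...a(4)=40, a(5)=97, a(6)=1*97+3*40=217


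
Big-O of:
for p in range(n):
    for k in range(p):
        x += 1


Per nesting level: O(n) * O(n) [triangular over p] = O(n^2)
Complexity: O(n^2)


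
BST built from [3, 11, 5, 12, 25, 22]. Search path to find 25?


BST root = 3
Search for 25: compare at each node
Path: [3, 11, 12, 25]


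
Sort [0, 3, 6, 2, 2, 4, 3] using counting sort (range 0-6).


Count array: [1, 0, 2, 2, 1, 0, 1]
Reconstruct: [0, 2, 2, 3, 3, 4, 6]


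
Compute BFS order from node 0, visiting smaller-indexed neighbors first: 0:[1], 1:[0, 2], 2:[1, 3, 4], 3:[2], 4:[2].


BFS queue: start with [0]
Visit order: [0, 1, 2, 3, 4]


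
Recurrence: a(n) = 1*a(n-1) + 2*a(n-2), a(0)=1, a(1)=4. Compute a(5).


Build bottom-up:
...a(3)=14, a(4)=26, a(5)=1*26+2*14=54


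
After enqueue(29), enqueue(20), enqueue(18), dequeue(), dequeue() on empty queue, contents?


enqueue(29) -> [29]
enqueue(20) -> [29, 20]
enqueue(18) -> [29, 20, 18]
dequeue() returns 29 -> [20, 18]
dequeue() returns 20 -> [18]
Final queue (front to back): [18]


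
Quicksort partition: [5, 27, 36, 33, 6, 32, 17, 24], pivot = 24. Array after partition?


Elements <= 24 go left of pivot.
Result: [5, 6, 17, 24, 27, 32, 36, 33], pivot at index 3


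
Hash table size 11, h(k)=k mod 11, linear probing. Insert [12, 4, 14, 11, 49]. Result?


Insertions: 12->slot 1; 4->slot 4; 14->slot 3; 11->slot 0; 49->slot 5
Table: [11, 12, None, 14, 4, 49, None, None, None, None, None]


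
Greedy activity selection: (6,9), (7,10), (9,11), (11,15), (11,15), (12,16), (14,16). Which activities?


Greedy: pick earliest-ending, then skip overlaps.
Selected (3 activities): [(6, 9), (9, 11), (11, 15)]


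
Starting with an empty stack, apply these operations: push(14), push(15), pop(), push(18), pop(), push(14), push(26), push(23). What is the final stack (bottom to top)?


push(14) -> [14]
push(15) -> [14, 15]
pop() returns 15 -> [14]
push(18) -> [14, 18]
pop() returns 18 -> [14]
push(14) -> [14, 14]
push(26) -> [14, 14, 26]
push(23) -> [14, 14, 26, 23]
Final stack (bottom to top): [14, 14, 26, 23]


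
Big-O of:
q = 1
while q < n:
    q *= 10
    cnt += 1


Per nesting level: O(log n) = O(log n)
Complexity: O(log n)


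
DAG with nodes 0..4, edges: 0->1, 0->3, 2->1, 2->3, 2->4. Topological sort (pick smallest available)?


Kahn's algorithm, process smallest node first
Order: [0, 2, 1, 3, 4]


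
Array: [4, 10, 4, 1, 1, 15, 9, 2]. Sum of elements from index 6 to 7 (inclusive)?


Prefix sums: [0, 4, 14, 18, 19, 20, 35, 44, 46]
Sum[6..7] = prefix[8] - prefix[6] = 46 - 35 = 11


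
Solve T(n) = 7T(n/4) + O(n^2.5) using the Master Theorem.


a=7, b=4, c=2.5. log_4(7)=1.404 < c=2.5. Case 3: O(n^c) = O(n^2.500)
Complexity: O(n^2.500)


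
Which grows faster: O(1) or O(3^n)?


constant grows slower than exponential (base 3)
O(1) is asymptotically smaller; O(3^n) grows faster


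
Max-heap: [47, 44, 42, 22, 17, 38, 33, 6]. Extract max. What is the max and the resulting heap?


Max = 47
Replace root with last, heapify down
Resulting heap: [44, 22, 42, 6, 17, 38, 33]


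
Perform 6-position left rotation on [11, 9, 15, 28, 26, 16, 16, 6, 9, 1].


Left rotate by 6: [16, 6, 9, 1, 11, 9, 15, 28, 26, 16]


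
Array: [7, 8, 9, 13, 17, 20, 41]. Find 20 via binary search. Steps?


Search for 20:
[0,6] mid=3 arr[3]=13
[4,6] mid=5 arr[5]=20
Total: 2 comparisons


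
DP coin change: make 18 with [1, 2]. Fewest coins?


dp[0]=0; dp[i]=1+min(dp[i-c] for c in coins)
...dp[13]=7, dp[14]=7, dp[15]=8, dp[16]=8, dp[17]=9, dp[18]=9
Minimum coins for 18 = 9


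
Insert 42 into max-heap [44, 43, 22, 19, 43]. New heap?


Append 42: [44, 43, 22, 19, 43, 42]
Bubble up: swap idx 5(42) with idx 2(22)
Result: [44, 43, 42, 19, 43, 22]


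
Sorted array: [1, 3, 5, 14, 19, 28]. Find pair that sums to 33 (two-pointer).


Two pointers: lo=0, hi=5
Found pair: (5, 28) summing to 33


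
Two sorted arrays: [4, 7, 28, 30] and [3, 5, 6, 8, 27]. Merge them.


Compare heads, take smaller each step.
Merged: [3, 4, 5, 6, 7, 8, 27, 28, 30]


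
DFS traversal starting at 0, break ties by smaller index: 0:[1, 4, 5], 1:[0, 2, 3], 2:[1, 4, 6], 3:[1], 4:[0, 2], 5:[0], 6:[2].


DFS stack-based: start with [0]
Visit order: [0, 1, 2, 4, 6, 3, 5]


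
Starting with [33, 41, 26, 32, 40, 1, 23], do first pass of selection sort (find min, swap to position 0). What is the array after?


After one pass: [1, 41, 26, 32, 40, 33, 23]


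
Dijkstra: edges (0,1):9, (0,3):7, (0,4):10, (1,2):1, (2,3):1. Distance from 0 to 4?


Dijkstra from 0:
Distances: {0: 0, 1: 9, 2: 8, 3: 7, 4: 10}
Shortest distance to 4 = 10, path = [0, 4]


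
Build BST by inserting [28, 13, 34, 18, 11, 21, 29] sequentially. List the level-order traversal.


Root = 28; build tree by BST insertion.
Level-Order traversal: [28, 13, 34, 11, 18, 29, 21]


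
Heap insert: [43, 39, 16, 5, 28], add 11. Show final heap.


Append 11: [43, 39, 16, 5, 28, 11]
Bubble up: no swaps needed
Result: [43, 39, 16, 5, 28, 11]


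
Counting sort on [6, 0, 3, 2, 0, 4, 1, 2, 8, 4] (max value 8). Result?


Count array: [2, 1, 2, 1, 2, 0, 1, 0, 1]
Reconstruct: [0, 0, 1, 2, 2, 3, 4, 4, 6, 8]


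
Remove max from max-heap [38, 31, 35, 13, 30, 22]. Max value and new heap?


Max = 38
Replace root with last, heapify down
Resulting heap: [35, 31, 22, 13, 30]


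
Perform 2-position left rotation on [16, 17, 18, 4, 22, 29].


Left rotate by 2: [18, 4, 22, 29, 16, 17]


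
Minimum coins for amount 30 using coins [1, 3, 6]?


dp[0]=0; dp[i]=1+min(dp[i-c] for c in coins)
...dp[25]=5, dp[26]=6, dp[27]=5, dp[28]=6, dp[29]=7, dp[30]=5
Minimum coins for 30 = 5


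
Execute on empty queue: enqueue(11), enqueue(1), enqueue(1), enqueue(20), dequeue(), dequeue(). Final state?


enqueue(11) -> [11]
enqueue(1) -> [11, 1]
enqueue(1) -> [11, 1, 1]
enqueue(20) -> [11, 1, 1, 20]
dequeue() returns 11 -> [1, 1, 20]
dequeue() returns 1 -> [1, 20]
Final queue (front to back): [1, 20]


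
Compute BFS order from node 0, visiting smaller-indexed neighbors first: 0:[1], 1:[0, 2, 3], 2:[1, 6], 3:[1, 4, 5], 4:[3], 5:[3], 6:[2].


BFS queue: start with [0]
Visit order: [0, 1, 2, 3, 6, 4, 5]


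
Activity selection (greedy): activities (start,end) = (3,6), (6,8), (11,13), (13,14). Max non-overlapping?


Greedy: pick earliest-ending, then skip overlaps.
Selected (4 activities): [(3, 6), (6, 8), (11, 13), (13, 14)]


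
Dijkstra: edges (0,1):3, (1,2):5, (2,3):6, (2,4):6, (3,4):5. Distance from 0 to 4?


Dijkstra from 0:
Distances: {0: 0, 1: 3, 2: 8, 3: 14, 4: 14}
Shortest distance to 4 = 14, path = [0, 1, 2, 4]


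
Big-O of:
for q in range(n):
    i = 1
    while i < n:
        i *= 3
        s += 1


Per nesting level: O(n) * O(log n) = O(n log n)
Complexity: O(n log n)


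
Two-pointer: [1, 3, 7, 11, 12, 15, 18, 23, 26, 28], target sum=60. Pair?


Two pointers: lo=0, hi=9
No pair sums to 60


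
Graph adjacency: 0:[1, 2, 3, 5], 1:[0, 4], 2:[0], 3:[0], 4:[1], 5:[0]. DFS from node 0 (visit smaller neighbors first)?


DFS stack-based: start with [0]
Visit order: [0, 1, 4, 2, 3, 5]


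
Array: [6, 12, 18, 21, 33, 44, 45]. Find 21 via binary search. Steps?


Search for 21:
[0,6] mid=3 arr[3]=21
Total: 1 comparisons


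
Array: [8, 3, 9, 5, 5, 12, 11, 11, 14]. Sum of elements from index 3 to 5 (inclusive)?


Prefix sums: [0, 8, 11, 20, 25, 30, 42, 53, 64, 78]
Sum[3..5] = prefix[6] - prefix[3] = 42 - 20 = 22


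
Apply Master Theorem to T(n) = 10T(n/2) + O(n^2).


a=10, b=2, c=2. log_2(10)=3.322 > c=2. Case 1: O(n^log_b(a)) = O(n^3.322)
Complexity: O(n^3.322)


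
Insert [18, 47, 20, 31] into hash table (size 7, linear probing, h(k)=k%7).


Insertions: 18->slot 4; 47->slot 5; 20->slot 6; 31->slot 3
Table: [None, None, None, 31, 18, 47, 20]


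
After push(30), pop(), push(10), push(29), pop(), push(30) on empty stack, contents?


push(30) -> [30]
pop() returns 30 -> []
push(10) -> [10]
push(29) -> [10, 29]
pop() returns 29 -> [10]
push(30) -> [10, 30]
Final stack (bottom to top): [10, 30]


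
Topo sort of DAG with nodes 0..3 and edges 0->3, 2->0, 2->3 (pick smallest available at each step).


Kahn's algorithm, process smallest node first
Order: [1, 2, 0, 3]


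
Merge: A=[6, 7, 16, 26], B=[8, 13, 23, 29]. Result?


Compare heads, take smaller each step.
Merged: [6, 7, 8, 13, 16, 23, 26, 29]


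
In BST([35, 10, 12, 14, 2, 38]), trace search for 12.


BST root = 35
Search for 12: compare at each node
Path: [35, 10, 12]


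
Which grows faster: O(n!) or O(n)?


linear grows slower than factorial
O(n) is asymptotically smaller; O(n!) grows faster


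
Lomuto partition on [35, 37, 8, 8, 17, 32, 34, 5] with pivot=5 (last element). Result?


Elements <= 5 go left of pivot.
Result: [5, 37, 8, 8, 17, 32, 34, 35], pivot at index 0


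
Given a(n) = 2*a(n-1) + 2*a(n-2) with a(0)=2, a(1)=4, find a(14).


Build bottom-up:
...a(12)=272768, a(13)=745216, a(14)=2*745216+2*272768=2035968


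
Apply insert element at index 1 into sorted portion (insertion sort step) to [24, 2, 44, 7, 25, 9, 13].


After one pass: [2, 24, 44, 7, 25, 9, 13]


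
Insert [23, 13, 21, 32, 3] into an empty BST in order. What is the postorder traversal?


Root = 23; build tree by BST insertion.
Postorder traversal: [3, 21, 13, 32, 23]


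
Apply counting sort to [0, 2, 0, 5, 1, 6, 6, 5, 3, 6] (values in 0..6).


Count array: [2, 1, 1, 1, 0, 2, 3]
Reconstruct: [0, 0, 1, 2, 3, 5, 5, 6, 6, 6]


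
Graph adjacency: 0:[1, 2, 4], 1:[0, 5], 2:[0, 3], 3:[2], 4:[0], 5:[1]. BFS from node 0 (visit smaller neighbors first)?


BFS queue: start with [0]
Visit order: [0, 1, 2, 4, 5, 3]


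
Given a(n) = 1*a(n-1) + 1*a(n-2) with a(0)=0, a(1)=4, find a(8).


Build bottom-up:
...a(6)=32, a(7)=52, a(8)=1*52+1*32=84


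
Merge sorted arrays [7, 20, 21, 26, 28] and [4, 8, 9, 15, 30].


Compare heads, take smaller each step.
Merged: [4, 7, 8, 9, 15, 20, 21, 26, 28, 30]


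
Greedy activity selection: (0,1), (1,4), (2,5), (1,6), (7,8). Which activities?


Greedy: pick earliest-ending, then skip overlaps.
Selected (3 activities): [(0, 1), (1, 4), (7, 8)]


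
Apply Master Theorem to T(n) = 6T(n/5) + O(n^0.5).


a=6, b=5, c=0.5. log_5(6)=1.113 > c=0.5. Case 1: O(n^log_b(a)) = O(n^1.113)
Complexity: O(n^1.113)


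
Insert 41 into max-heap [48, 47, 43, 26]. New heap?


Append 41: [48, 47, 43, 26, 41]
Bubble up: no swaps needed
Result: [48, 47, 43, 26, 41]


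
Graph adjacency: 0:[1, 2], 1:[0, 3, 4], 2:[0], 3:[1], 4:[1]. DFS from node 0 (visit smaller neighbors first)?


DFS stack-based: start with [0]
Visit order: [0, 1, 3, 4, 2]


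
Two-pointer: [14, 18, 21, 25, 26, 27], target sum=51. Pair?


Two pointers: lo=0, hi=5
Found pair: (25, 26) summing to 51


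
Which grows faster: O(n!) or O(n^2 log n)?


n^2 log n grows slower than factorial
O(n^2 log n) is asymptotically smaller; O(n!) grows faster


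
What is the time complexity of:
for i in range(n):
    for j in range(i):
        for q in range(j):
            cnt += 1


Per nesting level: O(n) * O(n) [triangular over i] * O(n) [triangular over j] = O(n^3)
Complexity: O(n^3)


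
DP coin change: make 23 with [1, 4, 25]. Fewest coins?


dp[0]=0; dp[i]=1+min(dp[i-c] for c in coins)
...dp[18]=6, dp[19]=7, dp[20]=5, dp[21]=6, dp[22]=7, dp[23]=8
Minimum coins for 23 = 8


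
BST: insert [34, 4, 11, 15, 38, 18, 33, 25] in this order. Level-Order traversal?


Root = 34; build tree by BST insertion.
Level-Order traversal: [34, 4, 38, 11, 15, 18, 33, 25]


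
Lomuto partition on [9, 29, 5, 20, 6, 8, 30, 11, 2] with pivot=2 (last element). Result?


Elements <= 2 go left of pivot.
Result: [2, 29, 5, 20, 6, 8, 30, 11, 9], pivot at index 0


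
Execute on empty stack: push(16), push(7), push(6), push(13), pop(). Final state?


push(16) -> [16]
push(7) -> [16, 7]
push(6) -> [16, 7, 6]
push(13) -> [16, 7, 6, 13]
pop() returns 13 -> [16, 7, 6]
Final stack (bottom to top): [16, 7, 6]


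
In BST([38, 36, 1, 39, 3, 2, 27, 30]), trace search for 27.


BST root = 38
Search for 27: compare at each node
Path: [38, 36, 1, 3, 27]


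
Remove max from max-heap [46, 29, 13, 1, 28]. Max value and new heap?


Max = 46
Replace root with last, heapify down
Resulting heap: [29, 28, 13, 1]


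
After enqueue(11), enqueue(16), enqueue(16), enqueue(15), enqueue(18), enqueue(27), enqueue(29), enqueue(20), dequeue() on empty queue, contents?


enqueue(11) -> [11]
enqueue(16) -> [11, 16]
enqueue(16) -> [11, 16, 16]
enqueue(15) -> [11, 16, 16, 15]
enqueue(18) -> [11, 16, 16, 15, 18]
enqueue(27) -> [11, 16, 16, 15, 18, 27]
enqueue(29) -> [11, 16, 16, 15, 18, 27, 29]
enqueue(20) -> [11, 16, 16, 15, 18, 27, 29, 20]
dequeue() returns 11 -> [16, 16, 15, 18, 27, 29, 20]
Final queue (front to back): [16, 16, 15, 18, 27, 29, 20]


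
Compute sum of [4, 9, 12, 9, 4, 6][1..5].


Prefix sums: [0, 4, 13, 25, 34, 38, 44]
Sum[1..5] = prefix[6] - prefix[1] = 44 - 4 = 40


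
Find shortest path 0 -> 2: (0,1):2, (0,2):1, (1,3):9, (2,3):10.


Dijkstra from 0:
Distances: {0: 0, 1: 2, 2: 1, 3: 11}
Shortest distance to 2 = 1, path = [0, 2]


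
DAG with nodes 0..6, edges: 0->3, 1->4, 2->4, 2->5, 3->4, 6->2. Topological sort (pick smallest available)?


Kahn's algorithm, process smallest node first
Order: [0, 1, 3, 6, 2, 4, 5]


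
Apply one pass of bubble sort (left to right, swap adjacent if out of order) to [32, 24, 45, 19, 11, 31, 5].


After one pass: [24, 32, 19, 11, 31, 5, 45]


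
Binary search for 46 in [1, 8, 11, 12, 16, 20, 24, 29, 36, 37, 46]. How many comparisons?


Search for 46:
[0,10] mid=5 arr[5]=20
[6,10] mid=8 arr[8]=36
[9,10] mid=9 arr[9]=37
[10,10] mid=10 arr[10]=46
Total: 4 comparisons


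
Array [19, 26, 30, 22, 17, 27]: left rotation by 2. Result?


Left rotate by 2: [30, 22, 17, 27, 19, 26]


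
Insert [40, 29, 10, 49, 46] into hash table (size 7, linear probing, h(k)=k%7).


Insertions: 40->slot 5; 29->slot 1; 10->slot 3; 49->slot 0; 46->slot 4
Table: [49, 29, None, 10, 46, 40, None]


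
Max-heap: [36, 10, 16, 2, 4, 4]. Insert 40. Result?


Append 40: [36, 10, 16, 2, 4, 4, 40]
Bubble up: swap idx 6(40) with idx 2(16); swap idx 2(40) with idx 0(36)
Result: [40, 10, 36, 2, 4, 4, 16]


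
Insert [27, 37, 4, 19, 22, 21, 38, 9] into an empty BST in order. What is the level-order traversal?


Root = 27; build tree by BST insertion.
Level-Order traversal: [27, 4, 37, 19, 38, 9, 22, 21]


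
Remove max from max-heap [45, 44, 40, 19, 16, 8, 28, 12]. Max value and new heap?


Max = 45
Replace root with last, heapify down
Resulting heap: [44, 19, 40, 12, 16, 8, 28]


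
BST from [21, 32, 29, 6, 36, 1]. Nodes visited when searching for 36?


BST root = 21
Search for 36: compare at each node
Path: [21, 32, 36]


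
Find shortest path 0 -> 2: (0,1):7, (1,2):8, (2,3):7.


Dijkstra from 0:
Distances: {0: 0, 1: 7, 2: 15, 3: 22}
Shortest distance to 2 = 15, path = [0, 1, 2]


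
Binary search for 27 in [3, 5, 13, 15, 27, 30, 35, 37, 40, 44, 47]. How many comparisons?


Search for 27:
[0,10] mid=5 arr[5]=30
[0,4] mid=2 arr[2]=13
[3,4] mid=3 arr[3]=15
[4,4] mid=4 arr[4]=27
Total: 4 comparisons


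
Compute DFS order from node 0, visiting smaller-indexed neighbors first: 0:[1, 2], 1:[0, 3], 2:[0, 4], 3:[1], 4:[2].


DFS stack-based: start with [0]
Visit order: [0, 1, 3, 2, 4]


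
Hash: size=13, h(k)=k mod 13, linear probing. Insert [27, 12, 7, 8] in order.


Insertions: 27->slot 1; 12->slot 12; 7->slot 7; 8->slot 8
Table: [None, 27, None, None, None, None, None, 7, 8, None, None, None, 12]


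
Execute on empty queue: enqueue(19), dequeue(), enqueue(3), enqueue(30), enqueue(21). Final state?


enqueue(19) -> [19]
dequeue() returns 19 -> []
enqueue(3) -> [3]
enqueue(30) -> [3, 30]
enqueue(21) -> [3, 30, 21]
Final queue (front to back): [3, 30, 21]


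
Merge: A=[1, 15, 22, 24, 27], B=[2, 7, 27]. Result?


Compare heads, take smaller each step.
Merged: [1, 2, 7, 15, 22, 24, 27, 27]


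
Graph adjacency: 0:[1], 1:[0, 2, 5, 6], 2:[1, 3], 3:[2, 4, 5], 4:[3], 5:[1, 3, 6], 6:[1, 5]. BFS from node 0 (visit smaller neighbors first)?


BFS queue: start with [0]
Visit order: [0, 1, 2, 5, 6, 3, 4]


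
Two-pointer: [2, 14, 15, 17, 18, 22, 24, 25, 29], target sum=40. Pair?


Two pointers: lo=0, hi=8
Found pair: (15, 25) summing to 40


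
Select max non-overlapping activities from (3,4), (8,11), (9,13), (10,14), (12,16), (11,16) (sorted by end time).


Greedy: pick earliest-ending, then skip overlaps.
Selected (3 activities): [(3, 4), (8, 11), (12, 16)]


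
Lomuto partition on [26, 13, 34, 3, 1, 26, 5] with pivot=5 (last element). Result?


Elements <= 5 go left of pivot.
Result: [3, 1, 5, 26, 13, 26, 34], pivot at index 2


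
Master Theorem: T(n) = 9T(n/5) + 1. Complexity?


a=9, b=5, c=0. log_5(9)=1.365 > c=0. Case 1: O(n^log_b(a)) = O(n^1.365)
Complexity: O(n^1.365)


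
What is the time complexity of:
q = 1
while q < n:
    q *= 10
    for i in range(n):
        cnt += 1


Per nesting level: O(log n) * O(n) = O(n log n)
Complexity: O(n log n)


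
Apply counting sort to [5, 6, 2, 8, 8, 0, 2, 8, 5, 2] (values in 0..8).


Count array: [1, 0, 3, 0, 0, 2, 1, 0, 3]
Reconstruct: [0, 2, 2, 2, 5, 5, 6, 8, 8, 8]


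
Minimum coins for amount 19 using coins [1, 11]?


dp[0]=0; dp[i]=1+min(dp[i-c] for c in coins)
...dp[14]=4, dp[15]=5, dp[16]=6, dp[17]=7, dp[18]=8, dp[19]=9
Minimum coins for 19 = 9


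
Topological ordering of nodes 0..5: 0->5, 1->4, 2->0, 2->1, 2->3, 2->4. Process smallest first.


Kahn's algorithm, process smallest node first
Order: [2, 0, 1, 3, 4, 5]


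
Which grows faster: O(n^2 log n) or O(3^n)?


n^2 log n grows slower than exponential (base 3)
O(n^2 log n) is asymptotically smaller; O(3^n) grows faster


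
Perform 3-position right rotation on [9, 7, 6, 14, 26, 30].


Right rotate by 3: [14, 26, 30, 9, 7, 6]


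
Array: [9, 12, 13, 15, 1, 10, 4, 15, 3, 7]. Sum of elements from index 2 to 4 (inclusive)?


Prefix sums: [0, 9, 21, 34, 49, 50, 60, 64, 79, 82, 89]
Sum[2..4] = prefix[5] - prefix[2] = 50 - 21 = 29


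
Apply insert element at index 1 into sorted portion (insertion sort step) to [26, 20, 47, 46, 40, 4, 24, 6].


After one pass: [20, 26, 47, 46, 40, 4, 24, 6]


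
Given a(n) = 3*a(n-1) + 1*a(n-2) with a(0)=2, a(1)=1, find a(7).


Build bottom-up:
...a(5)=175, a(6)=578, a(7)=3*578+1*175=1909


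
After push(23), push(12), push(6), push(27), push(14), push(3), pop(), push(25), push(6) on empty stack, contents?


push(23) -> [23]
push(12) -> [23, 12]
push(6) -> [23, 12, 6]
push(27) -> [23, 12, 6, 27]
push(14) -> [23, 12, 6, 27, 14]
push(3) -> [23, 12, 6, 27, 14, 3]
pop() returns 3 -> [23, 12, 6, 27, 14]
push(25) -> [23, 12, 6, 27, 14, 25]
push(6) -> [23, 12, 6, 27, 14, 25, 6]
Final stack (bottom to top): [23, 12, 6, 27, 14, 25, 6]


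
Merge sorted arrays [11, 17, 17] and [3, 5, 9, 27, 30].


Compare heads, take smaller each step.
Merged: [3, 5, 9, 11, 17, 17, 27, 30]


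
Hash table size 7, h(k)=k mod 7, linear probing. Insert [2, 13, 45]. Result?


Insertions: 2->slot 2; 13->slot 6; 45->slot 3
Table: [None, None, 2, 45, None, None, 13]


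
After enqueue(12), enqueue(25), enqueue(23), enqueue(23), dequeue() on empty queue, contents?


enqueue(12) -> [12]
enqueue(25) -> [12, 25]
enqueue(23) -> [12, 25, 23]
enqueue(23) -> [12, 25, 23, 23]
dequeue() returns 12 -> [25, 23, 23]
Final queue (front to back): [25, 23, 23]


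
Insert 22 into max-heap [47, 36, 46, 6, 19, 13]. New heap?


Append 22: [47, 36, 46, 6, 19, 13, 22]
Bubble up: no swaps needed
Result: [47, 36, 46, 6, 19, 13, 22]


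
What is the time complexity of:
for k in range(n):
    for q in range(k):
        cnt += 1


Per nesting level: O(n) * O(n) [triangular over k] = O(n^2)
Complexity: O(n^2)


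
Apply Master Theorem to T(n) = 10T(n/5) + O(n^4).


a=10, b=5, c=4. log_5(10)=1.431 < c=4. Case 3: O(n^c) = O(n^4)
Complexity: O(n^4)


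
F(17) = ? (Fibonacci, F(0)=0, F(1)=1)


F(n)=F(n-1)+F(n-2)
...F(15)=610, F(16)=987, F(17)=1597


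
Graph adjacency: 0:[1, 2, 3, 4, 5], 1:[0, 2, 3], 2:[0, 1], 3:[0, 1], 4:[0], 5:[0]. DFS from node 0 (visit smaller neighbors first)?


DFS stack-based: start with [0]
Visit order: [0, 1, 2, 3, 4, 5]


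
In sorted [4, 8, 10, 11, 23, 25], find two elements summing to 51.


Two pointers: lo=0, hi=5
No pair sums to 51


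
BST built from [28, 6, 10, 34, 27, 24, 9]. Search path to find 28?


BST root = 28
Search for 28: compare at each node
Path: [28]


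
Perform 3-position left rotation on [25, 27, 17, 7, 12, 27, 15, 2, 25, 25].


Left rotate by 3: [7, 12, 27, 15, 2, 25, 25, 25, 27, 17]


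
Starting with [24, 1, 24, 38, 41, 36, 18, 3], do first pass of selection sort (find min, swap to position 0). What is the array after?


After one pass: [1, 24, 24, 38, 41, 36, 18, 3]


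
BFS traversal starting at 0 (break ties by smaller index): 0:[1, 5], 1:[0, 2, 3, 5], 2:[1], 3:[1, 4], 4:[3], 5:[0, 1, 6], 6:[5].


BFS queue: start with [0]
Visit order: [0, 1, 5, 2, 3, 6, 4]


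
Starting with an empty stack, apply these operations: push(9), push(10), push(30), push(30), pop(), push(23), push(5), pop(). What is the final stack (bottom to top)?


push(9) -> [9]
push(10) -> [9, 10]
push(30) -> [9, 10, 30]
push(30) -> [9, 10, 30, 30]
pop() returns 30 -> [9, 10, 30]
push(23) -> [9, 10, 30, 23]
push(5) -> [9, 10, 30, 23, 5]
pop() returns 5 -> [9, 10, 30, 23]
Final stack (bottom to top): [9, 10, 30, 23]


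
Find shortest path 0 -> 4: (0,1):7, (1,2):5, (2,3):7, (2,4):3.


Dijkstra from 0:
Distances: {0: 0, 1: 7, 2: 12, 3: 19, 4: 15}
Shortest distance to 4 = 15, path = [0, 1, 2, 4]


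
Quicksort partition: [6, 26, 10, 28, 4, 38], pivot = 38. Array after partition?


Elements <= 38 go left of pivot.
Result: [6, 26, 10, 28, 4, 38], pivot at index 5


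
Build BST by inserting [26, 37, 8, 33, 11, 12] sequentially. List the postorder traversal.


Root = 26; build tree by BST insertion.
Postorder traversal: [12, 11, 8, 33, 37, 26]


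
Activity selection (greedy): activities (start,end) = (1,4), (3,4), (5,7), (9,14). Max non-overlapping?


Greedy: pick earliest-ending, then skip overlaps.
Selected (3 activities): [(1, 4), (5, 7), (9, 14)]


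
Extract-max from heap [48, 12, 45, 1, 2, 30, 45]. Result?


Max = 48
Replace root with last, heapify down
Resulting heap: [45, 12, 45, 1, 2, 30]


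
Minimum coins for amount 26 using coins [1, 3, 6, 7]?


dp[0]=0; dp[i]=1+min(dp[i-c] for c in coins)
...dp[21]=3, dp[22]=4, dp[23]=4, dp[24]=4, dp[25]=4, dp[26]=4
Minimum coins for 26 = 4


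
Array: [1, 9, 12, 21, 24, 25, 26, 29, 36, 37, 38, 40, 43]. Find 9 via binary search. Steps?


Search for 9:
[0,12] mid=6 arr[6]=26
[0,5] mid=2 arr[2]=12
[0,1] mid=0 arr[0]=1
[1,1] mid=1 arr[1]=9
Total: 4 comparisons


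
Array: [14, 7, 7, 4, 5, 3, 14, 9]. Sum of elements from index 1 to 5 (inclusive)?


Prefix sums: [0, 14, 21, 28, 32, 37, 40, 54, 63]
Sum[1..5] = prefix[6] - prefix[1] = 40 - 14 = 26


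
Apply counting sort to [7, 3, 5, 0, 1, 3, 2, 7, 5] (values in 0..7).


Count array: [1, 1, 1, 2, 0, 2, 0, 2]
Reconstruct: [0, 1, 2, 3, 3, 5, 5, 7, 7]


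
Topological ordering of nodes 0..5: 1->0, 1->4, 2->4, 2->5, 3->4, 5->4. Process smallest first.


Kahn's algorithm, process smallest node first
Order: [1, 0, 2, 3, 5, 4]


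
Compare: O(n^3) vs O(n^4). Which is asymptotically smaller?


cubic grows slower than quartic
O(n^3) is asymptotically smaller; O(n^4) grows faster


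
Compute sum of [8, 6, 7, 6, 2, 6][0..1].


Prefix sums: [0, 8, 14, 21, 27, 29, 35]
Sum[0..1] = prefix[2] - prefix[0] = 14 - 0 = 14


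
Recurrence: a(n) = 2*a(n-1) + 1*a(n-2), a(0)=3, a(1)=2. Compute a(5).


Build bottom-up:
...a(3)=16, a(4)=39, a(5)=2*39+1*16=94


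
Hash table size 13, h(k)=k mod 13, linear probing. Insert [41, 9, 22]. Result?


Insertions: 41->slot 2; 9->slot 9; 22->slot 10
Table: [None, None, 41, None, None, None, None, None, None, 9, 22, None, None]


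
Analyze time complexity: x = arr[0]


Analysis: constant-time operation, no loop
Complexity: O(1)


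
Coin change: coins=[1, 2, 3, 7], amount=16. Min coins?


dp[0]=0; dp[i]=1+min(dp[i-c] for c in coins)
...dp[11]=3, dp[12]=3, dp[13]=3, dp[14]=2, dp[15]=3, dp[16]=3
Minimum coins for 16 = 3


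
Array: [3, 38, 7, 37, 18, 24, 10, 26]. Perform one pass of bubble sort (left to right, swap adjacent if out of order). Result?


After one pass: [3, 7, 37, 18, 24, 10, 26, 38]


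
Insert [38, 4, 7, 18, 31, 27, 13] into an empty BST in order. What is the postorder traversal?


Root = 38; build tree by BST insertion.
Postorder traversal: [13, 27, 31, 18, 7, 4, 38]


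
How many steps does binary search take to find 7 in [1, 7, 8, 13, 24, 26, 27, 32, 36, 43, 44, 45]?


Search for 7:
[0,11] mid=5 arr[5]=26
[0,4] mid=2 arr[2]=8
[0,1] mid=0 arr[0]=1
[1,1] mid=1 arr[1]=7
Total: 4 comparisons


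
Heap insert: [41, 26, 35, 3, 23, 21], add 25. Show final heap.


Append 25: [41, 26, 35, 3, 23, 21, 25]
Bubble up: no swaps needed
Result: [41, 26, 35, 3, 23, 21, 25]


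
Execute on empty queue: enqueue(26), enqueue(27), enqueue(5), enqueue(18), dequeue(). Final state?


enqueue(26) -> [26]
enqueue(27) -> [26, 27]
enqueue(5) -> [26, 27, 5]
enqueue(18) -> [26, 27, 5, 18]
dequeue() returns 26 -> [27, 5, 18]
Final queue (front to back): [27, 5, 18]


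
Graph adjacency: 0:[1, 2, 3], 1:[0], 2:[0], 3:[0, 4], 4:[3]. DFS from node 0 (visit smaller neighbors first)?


DFS stack-based: start with [0]
Visit order: [0, 1, 2, 3, 4]


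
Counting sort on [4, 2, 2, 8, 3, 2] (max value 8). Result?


Count array: [0, 0, 3, 1, 1, 0, 0, 0, 1]
Reconstruct: [2, 2, 2, 3, 4, 8]


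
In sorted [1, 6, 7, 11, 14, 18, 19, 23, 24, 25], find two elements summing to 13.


Two pointers: lo=0, hi=9
Found pair: (6, 7) summing to 13


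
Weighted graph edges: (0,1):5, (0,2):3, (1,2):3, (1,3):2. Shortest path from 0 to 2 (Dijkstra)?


Dijkstra from 0:
Distances: {0: 0, 1: 5, 2: 3, 3: 7}
Shortest distance to 2 = 3, path = [0, 2]


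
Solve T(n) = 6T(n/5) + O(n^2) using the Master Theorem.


a=6, b=5, c=2. log_5(6)=1.113 < c=2. Case 3: O(n^c) = O(n^2)
Complexity: O(n^2)


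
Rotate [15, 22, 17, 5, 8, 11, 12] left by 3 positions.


Left rotate by 3: [5, 8, 11, 12, 15, 22, 17]


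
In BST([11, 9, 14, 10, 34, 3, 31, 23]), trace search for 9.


BST root = 11
Search for 9: compare at each node
Path: [11, 9]


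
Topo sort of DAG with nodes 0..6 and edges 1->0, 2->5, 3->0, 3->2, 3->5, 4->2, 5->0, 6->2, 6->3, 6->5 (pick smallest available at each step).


Kahn's algorithm, process smallest node first
Order: [1, 4, 6, 3, 2, 5, 0]


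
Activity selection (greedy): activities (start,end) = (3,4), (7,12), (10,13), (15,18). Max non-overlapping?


Greedy: pick earliest-ending, then skip overlaps.
Selected (3 activities): [(3, 4), (7, 12), (15, 18)]


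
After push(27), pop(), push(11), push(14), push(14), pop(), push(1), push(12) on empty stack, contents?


push(27) -> [27]
pop() returns 27 -> []
push(11) -> [11]
push(14) -> [11, 14]
push(14) -> [11, 14, 14]
pop() returns 14 -> [11, 14]
push(1) -> [11, 14, 1]
push(12) -> [11, 14, 1, 12]
Final stack (bottom to top): [11, 14, 1, 12]


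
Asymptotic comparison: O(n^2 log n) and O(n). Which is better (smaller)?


linear grows slower than n^2 log n
O(n) is asymptotically smaller; O(n^2 log n) grows faster


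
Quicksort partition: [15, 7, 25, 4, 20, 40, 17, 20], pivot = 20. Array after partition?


Elements <= 20 go left of pivot.
Result: [15, 7, 4, 20, 17, 20, 25, 40], pivot at index 5


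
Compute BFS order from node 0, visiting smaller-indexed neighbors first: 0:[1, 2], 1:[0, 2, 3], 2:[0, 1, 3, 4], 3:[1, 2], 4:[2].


BFS queue: start with [0]
Visit order: [0, 1, 2, 3, 4]


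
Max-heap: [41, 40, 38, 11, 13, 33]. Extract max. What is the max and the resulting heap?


Max = 41
Replace root with last, heapify down
Resulting heap: [40, 33, 38, 11, 13]


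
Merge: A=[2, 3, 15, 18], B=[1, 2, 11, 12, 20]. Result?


Compare heads, take smaller each step.
Merged: [1, 2, 2, 3, 11, 12, 15, 18, 20]


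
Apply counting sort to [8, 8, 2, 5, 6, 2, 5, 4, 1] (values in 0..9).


Count array: [0, 1, 2, 0, 1, 2, 1, 0, 2, 0]
Reconstruct: [1, 2, 2, 4, 5, 5, 6, 8, 8]


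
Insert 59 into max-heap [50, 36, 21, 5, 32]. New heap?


Append 59: [50, 36, 21, 5, 32, 59]
Bubble up: swap idx 5(59) with idx 2(21); swap idx 2(59) with idx 0(50)
Result: [59, 36, 50, 5, 32, 21]


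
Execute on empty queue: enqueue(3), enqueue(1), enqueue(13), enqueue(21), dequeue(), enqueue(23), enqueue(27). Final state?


enqueue(3) -> [3]
enqueue(1) -> [3, 1]
enqueue(13) -> [3, 1, 13]
enqueue(21) -> [3, 1, 13, 21]
dequeue() returns 3 -> [1, 13, 21]
enqueue(23) -> [1, 13, 21, 23]
enqueue(27) -> [1, 13, 21, 23, 27]
Final queue (front to back): [1, 13, 21, 23, 27]


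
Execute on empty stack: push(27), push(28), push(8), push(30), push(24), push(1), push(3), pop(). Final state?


push(27) -> [27]
push(28) -> [27, 28]
push(8) -> [27, 28, 8]
push(30) -> [27, 28, 8, 30]
push(24) -> [27, 28, 8, 30, 24]
push(1) -> [27, 28, 8, 30, 24, 1]
push(3) -> [27, 28, 8, 30, 24, 1, 3]
pop() returns 3 -> [27, 28, 8, 30, 24, 1]
Final stack (bottom to top): [27, 28, 8, 30, 24, 1]


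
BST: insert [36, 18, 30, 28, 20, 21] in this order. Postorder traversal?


Root = 36; build tree by BST insertion.
Postorder traversal: [21, 20, 28, 30, 18, 36]


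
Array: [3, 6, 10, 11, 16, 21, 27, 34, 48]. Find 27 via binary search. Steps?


Search for 27:
[0,8] mid=4 arr[4]=16
[5,8] mid=6 arr[6]=27
Total: 2 comparisons


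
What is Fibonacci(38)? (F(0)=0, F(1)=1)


F(n)=F(n-1)+F(n-2)
...F(36)=14930352, F(37)=24157817, F(38)=39088169


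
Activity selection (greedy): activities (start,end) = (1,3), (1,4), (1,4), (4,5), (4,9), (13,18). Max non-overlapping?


Greedy: pick earliest-ending, then skip overlaps.
Selected (3 activities): [(1, 3), (4, 5), (13, 18)]


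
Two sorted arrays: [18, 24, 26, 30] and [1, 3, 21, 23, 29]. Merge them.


Compare heads, take smaller each step.
Merged: [1, 3, 18, 21, 23, 24, 26, 29, 30]
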